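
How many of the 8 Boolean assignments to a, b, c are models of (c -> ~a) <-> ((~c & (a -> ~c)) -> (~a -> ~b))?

5

Initial set: {((c -> ~a) <-> ((~c & (a -> ~c)) -> (~a -> ~b)))}.
((c -> ~a) <-> ((~c & (a -> ~c)) -> (~a -> ~b))): β-rule — branch into (c -> ~a), ((~c & (a -> ~c)) -> (~a -> ~b))  //  ~(c -> ~a), ~((~c & (a -> ~c)) -> (~a -> ~b)).
  branch 1 (add (c -> ~a), ((~c & (a -> ~c)) -> (~a -> ~b))):
    (c -> ~a): β-rule — branch into ~c  //  ~a.
      branch 1.1 (add ~c):
        ((~c & (a -> ~c)) -> (~a -> ~b)): β-rule — branch into ~(~c & (a -> ~c))  //  (~a -> ~b).
          branch 1.1.1 (add ~(~c & (a -> ~c))):
            ~(~c & (a -> ~c)): β-rule — branch into ~~c  //  ~(a -> ~c).
              branch 1.1.1.1 (add ~~c):
                × closes — contains both c and ~c.
              branch 1.1.1.2 (add ~(a -> ~c)):
                ~(a -> ~c): α-rule — add a, ~~c.
                × closes — contains both c and ~c.
          branch 1.1.2 (add (~a -> ~b)):
            (~a -> ~b): β-rule — branch into ~~a  //  ~b.
              branch 1.1.2.1 (add ~~a):
                ○ open, literals {a=T, c=F}.
              branch 1.1.2.2 (add ~b):
                ○ open, literals {b=F, c=F}.
      branch 1.2 (add ~a):
        ((~c & (a -> ~c)) -> (~a -> ~b)): β-rule — branch into ~(~c & (a -> ~c))  //  (~a -> ~b).
          branch 1.2.1 (add ~(~c & (a -> ~c))):
            ~(~c & (a -> ~c)): β-rule — branch into ~~c  //  ~(a -> ~c).
              branch 1.2.1.1 (add ~~c):
                ○ open, literals {a=F, c=T}.
              branch 1.2.1.2 (add ~(a -> ~c)):
                ~(a -> ~c): α-rule — add a, ~~c.
                × closes — contains both a and ~a.
          branch 1.2.2 (add (~a -> ~b)):
            (~a -> ~b): β-rule — branch into ~~a  //  ~b.
              branch 1.2.2.1 (add ~~a):
                × closes — contains both a and ~a.
              branch 1.2.2.2 (add ~b):
                ○ open, literals {a=F, b=F}.
  branch 2 (add ~(c -> ~a), ~((~c & (a -> ~c)) -> (~a -> ~b))):
    ~(c -> ~a): α-rule — add c, ~~a.
    ~((~c & (a -> ~c)) -> (~a -> ~b)): α-rule — add (~c & (a -> ~c)), ~(~a -> ~b).
    (~c & (a -> ~c)): α-rule — add ~c, (a -> ~c).
    × closes — contains both c and ~c.
5 branches closed, 4 open.
Each open branch fixes some atoms; the unmentioned ones are free. Counting distinct full assignments: branch {a=T, c=F} (b) contributes 2 new; branch {b=F, c=F} (a) contributes 1 new; branch {a=F, c=T} (b) contributes 2 new; branch {a=F, b=F} (c) contributes 0 new. Total: 5.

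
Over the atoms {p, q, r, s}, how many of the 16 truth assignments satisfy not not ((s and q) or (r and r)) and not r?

Initial set: {(not not ((s and q) or (r and r)) and not r)}.
(not not ((s and q) or (r and r)) and not r): α-rule — add not not ((s and q) or (r and r)), not r.
not not ((s and q) or (r and r)): drop double negation, giving ((s and q) or (r and r)).
((s and q) or (r and r)): β-rule — branch into (s and q)  //  (r and r).
  branch 1 (add (s and q)):
    (s and q): α-rule — add s, q.
    ○ open, literals {q=1, r=0, s=1}.
  branch 2 (add (r and r)):
    (r and r): α-rule — add r, r.
    × closes — contains both r and not r.
1 branch closed, 1 open.
Each open branch fixes some atoms; the unmentioned ones are free. Counting distinct full assignments: branch {q=1, r=0, s=1} (p) contributes 2 new. Total: 2.

2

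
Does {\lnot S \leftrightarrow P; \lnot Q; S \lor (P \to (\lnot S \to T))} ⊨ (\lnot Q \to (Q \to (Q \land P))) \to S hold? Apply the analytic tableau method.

No

Initial set: {T (\lnot S \leftrightarrow P); T \lnot Q; T (S \lor (P \to (\lnot S \to T))); F ((\lnot Q \to (Q \to (Q \land P))) \to S)}.
F ((\lnot Q \to (Q \to (Q \land P))) \to S): α-rule — add T (\lnot Q \to (Q \to (Q \land P))), F S.
T (\lnot S \leftrightarrow P): β-rule — branch into T \lnot S, T P  //  F \lnot S, F P.
  branch 1 (add T \lnot S, T P):
    T (S \lor (P \to (\lnot S \to T))): β-rule — branch into T S  //  T (P \to (\lnot S \to T)).
      branch 1.1 (add T S):
        × closes — contains both S and \lnot S.
      branch 1.2 (add T (P \to (\lnot S \to T))):
        T (\lnot Q \to (Q \to (Q \land P))): β-rule — branch into F \lnot Q  //  T (Q \to (Q \land P)).
          branch 1.2.1 (add F \lnot Q):
            × closes — contains both Q and \lnot Q.
          branch 1.2.2 (add T (Q \to (Q \land P))):
            T (P \to (\lnot S \to T)): β-rule — branch into F P  //  T (\lnot S \to T).
              branch 1.2.2.1 (add F P):
                × closes — contains both P and \lnot P.
              branch 1.2.2.2 (add T (\lnot S \to T)):
                T (Q \to (Q \land P)): β-rule — branch into F Q  //  T (Q \land P).
                  branch 1.2.2.2.1 (add F Q):
                    T (\lnot S \to T): β-rule — branch into F \lnot S  //  T T.
                      branch 1.2.2.2.1.1 (add F \lnot S):
                        × closes — contains both S and \lnot S.
                      branch 1.2.2.2.1.2 (add T T):
                        ○ open, literals {P=1, Q=0, S=0, T=1}.
                  branch 1.2.2.2.2 (add T (Q \land P)):
                    T (Q \land P): α-rule — add T Q, T P.
                    × closes — contains both Q and \lnot Q.
  branch 2 (add F \lnot S, F P):
    × closes — contains both S and \lnot S.
6 branches closed, 1 open.
An open branch gives a countermodel: P=1, Q=0, S=0, T=1 (unmentioned atoms arbitrary); the premises hold there but the conclusion fails.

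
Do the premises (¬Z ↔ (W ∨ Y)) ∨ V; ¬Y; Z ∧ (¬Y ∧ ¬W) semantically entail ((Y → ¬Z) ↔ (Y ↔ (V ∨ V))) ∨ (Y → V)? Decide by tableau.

Yes

Initial set: {((¬Z ↔ (W ∨ Y)) ∨ V); ¬Y; (Z ∧ (¬Y ∧ ¬W)); ¬(((Y → ¬Z) ↔ (Y ↔ (V ∨ V))) ∨ (Y → V))}.
(Z ∧ (¬Y ∧ ¬W)): α-rule — add Z, (¬Y ∧ ¬W).
¬(((Y → ¬Z) ↔ (Y ↔ (V ∨ V))) ∨ (Y → V)): α-rule — add ¬((Y → ¬Z) ↔ (Y ↔ (V ∨ V))), ¬(Y → V).
(¬Y ∧ ¬W): α-rule — add ¬Y, ¬W.
¬(Y → V): α-rule — add Y, ¬V.
× closes — contains both Y and ¬Y.
All 1 branch closes.
Every branch closed, so the premises entail the conclusion.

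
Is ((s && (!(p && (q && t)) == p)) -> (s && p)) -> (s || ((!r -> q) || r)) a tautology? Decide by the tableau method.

Assume the negation and expand:
Initial set: {!(((s && (!(p && (q && t)) == p)) -> (s && p)) -> (s || ((!r -> q) || r)))}.
!(((s && (!(p && (q && t)) == p)) -> (s && p)) -> (s || ((!r -> q) || r))): α-rule — add ((s && (!(p && (q && t)) == p)) -> (s && p)), !(s || ((!r -> q) || r)).
!(s || ((!r -> q) || r)): α-rule — add !s, !((!r -> q) || r).
!((!r -> q) || r): α-rule — add !(!r -> q), !r.
!(!r -> q): α-rule — add !r, !q.
((s && (!(p && (q && t)) == p)) -> (s && p)): β-rule — branch into !(s && (!(p && (q && t)) == p))  //  (s && p).
  branch 1 (add !(s && (!(p && (q && t)) == p))):
    !(s && (!(p && (q && t)) == p)): β-rule — branch into !s  //  !(!(p && (q && t)) == p).
      branch 1.1 (add !s):
        ○ open, literals {q=0, r=0, s=0}.
      branch 1.2 (add !(!(p && (q && t)) == p)):
        !(!(p && (q && t)) == p): β-rule — branch into !(p && (q && t)), !p  //  !!(p && (q && t)), p.
          branch 1.2.1 (add !(p && (q && t)), !p):
            !(p && (q && t)): β-rule — branch into !p  //  !(q && t).
              branch 1.2.1.1 (add !p):
                ○ open, literals {p=0, q=0, r=0, s=0}.
              branch 1.2.1.2 (add !(q && t)):
                !(q && t): β-rule — branch into !q  //  !t.
                  branch 1.2.1.2.1 (add !q):
                    ○ open, literals {p=0, q=0, r=0, s=0}.
                  branch 1.2.1.2.2 (add !t):
                    ○ open, literals {p=0, q=0, r=0, s=0, t=0}.
          branch 1.2.2 (add !!(p && (q && t)), p):
            !!(p && (q && t)): α-rule — add p, (q && t).
            (q && t): α-rule — add q, t.
            × closes — contains both q and !q.
  branch 2 (add (s && p)):
    (s && p): α-rule — add s, p.
    × closes — contains both s and !s.
2 branches closed, 4 open.
An open branch gives a countermodel: q=0, r=0, s=0 (unmentioned atoms arbitrary); under it the original formula is false.

Not valid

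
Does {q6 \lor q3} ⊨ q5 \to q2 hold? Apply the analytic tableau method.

No

Initial set: {(q6 \lor q3); \lnot (q5 \to q2)}.
\lnot (q5 \to q2): α-rule — add q5, \lnot q2.
(q6 \lor q3): β-rule — branch into q6  //  q3.
  branch 1 (add q6):
    ○ open, literals {q2=F, q5=T, q6=T}.
  branch 2 (add q3):
    ○ open, literals {q2=F, q3=T, q5=T}.
0 branches closed, 2 open.
An open branch gives a countermodel: q2=F, q5=T, q6=T (unmentioned atoms arbitrary); the premises hold there but the conclusion fails.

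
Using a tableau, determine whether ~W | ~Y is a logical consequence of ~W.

Yes

Initial set: {T ~W; F (~W | ~Y)}.
F (~W | ~Y): α-rule — add F ~W, F ~Y.
× closes — contains both W and ~W.
All 1 branch closes.
Every branch closed, so the premises entail the conclusion.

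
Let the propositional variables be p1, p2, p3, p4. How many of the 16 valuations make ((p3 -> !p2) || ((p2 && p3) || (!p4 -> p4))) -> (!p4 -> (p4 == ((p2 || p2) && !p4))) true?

Initial set: {T (((p3 -> !p2) || ((p2 && p3) || (!p4 -> p4))) -> (!p4 -> (p4 == ((p2 || p2) && !p4))))}.
T (((p3 -> !p2) || ((p2 && p3) || (!p4 -> p4))) -> (!p4 -> (p4 == ((p2 || p2) && !p4)))): β-rule — branch into F ((p3 -> !p2) || ((p2 && p3) || (!p4 -> p4)))  //  T (!p4 -> (p4 == ((p2 || p2) && !p4))).
  branch 1 (add F ((p3 -> !p2) || ((p2 && p3) || (!p4 -> p4)))):
    F ((p3 -> !p2) || ((p2 && p3) || (!p4 -> p4))): α-rule — add F (p3 -> !p2), F ((p2 && p3) || (!p4 -> p4)).
    F (p3 -> !p2): α-rule — add T p3, F !p2.
    F ((p2 && p3) || (!p4 -> p4)): α-rule — add F (p2 && p3), F (!p4 -> p4).
    F (!p4 -> p4): α-rule — add T !p4, F p4.
    F (p2 && p3): β-rule — branch into F p2  //  F p3.
      branch 1.1 (add F p2):
        × closes — contains both p2 and !p2.
      branch 1.2 (add F p3):
        × closes — contains both p3 and !p3.
  branch 2 (add T (!p4 -> (p4 == ((p2 || p2) && !p4)))):
    T (!p4 -> (p4 == ((p2 || p2) && !p4))): β-rule — branch into F !p4  //  T (p4 == ((p2 || p2) && !p4)).
      branch 2.1 (add F !p4):
        ○ open, literals {p4=true}.
      branch 2.2 (add T (p4 == ((p2 || p2) && !p4))):
        T (p4 == ((p2 || p2) && !p4)): β-rule — branch into T p4, T ((p2 || p2) && !p4)  //  F p4, F ((p2 || p2) && !p4).
          branch 2.2.1 (add T p4, T ((p2 || p2) && !p4)):
            T ((p2 || p2) && !p4): α-rule — add T (p2 || p2), T !p4.
            × closes — contains both p4 and !p4.
          branch 2.2.2 (add F p4, F ((p2 || p2) && !p4)):
            F ((p2 || p2) && !p4): β-rule — branch into F (p2 || p2)  //  F !p4.
              branch 2.2.2.1 (add F (p2 || p2)):
                F (p2 || p2): α-rule — add F p2, F p2.
                ○ open, literals {p2=false, p4=false}.
              branch 2.2.2.2 (add F !p4):
                × closes — contains both p4 and !p4.
4 branches closed, 2 open.
Each open branch fixes some atoms; the unmentioned ones are free. Counting distinct full assignments: branch {p4=true} (p1, p2, p3) contributes 8 new; branch {p2=false, p4=false} (p1, p3) contributes 4 new. Total: 12.

12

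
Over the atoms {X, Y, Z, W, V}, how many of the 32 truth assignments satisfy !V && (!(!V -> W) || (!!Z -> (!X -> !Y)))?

15

Initial set: {(!V && (!(!V -> W) || (!!Z -> (!X -> !Y))))}.
(!V && (!(!V -> W) || (!!Z -> (!X -> !Y)))): α-rule — add !V, (!(!V -> W) || (!!Z -> (!X -> !Y))).
(!(!V -> W) || (!!Z -> (!X -> !Y))): β-rule — branch into !(!V -> W)  //  (!!Z -> (!X -> !Y)).
  branch 1 (add !(!V -> W)):
    !(!V -> W): α-rule — add !V, !W.
    ○ open, literals {V=false, W=false}.
  branch 2 (add (!!Z -> (!X -> !Y))):
    (!!Z -> (!X -> !Y)): β-rule — branch into !!!Z  //  (!X -> !Y).
      branch 2.1 (add !!!Z):
        !!!Z: drop double negation, giving !Z.
        ○ open, literals {V=false, Z=false}.
      branch 2.2 (add (!X -> !Y)):
        (!X -> !Y): β-rule — branch into !!X  //  !Y.
          branch 2.2.1 (add !!X):
            ○ open, literals {V=false, X=true}.
          branch 2.2.2 (add !Y):
            ○ open, literals {V=false, Y=false}.
0 branches closed, 4 open.
Each open branch fixes some atoms; the unmentioned ones are free. Counting distinct full assignments: branch {V=false, W=false} (X, Y, Z) contributes 8 new; branch {V=false, Z=false} (X, Y, W) contributes 4 new; branch {V=false, X=true} (Y, Z, W) contributes 2 new; branch {V=false, Y=false} (X, Z, W) contributes 1 new. Total: 15.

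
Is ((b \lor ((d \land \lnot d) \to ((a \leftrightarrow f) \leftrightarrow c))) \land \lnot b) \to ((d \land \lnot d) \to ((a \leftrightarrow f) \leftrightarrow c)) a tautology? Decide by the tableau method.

Assume the negation and expand:
Initial set: {F (((b \lor ((d \land \lnot d) \to ((a \leftrightarrow f) \leftrightarrow c))) \land \lnot b) \to ((d \land \lnot d) \to ((a \leftrightarrow f) \leftrightarrow c)))}.
F (((b \lor ((d \land \lnot d) \to ((a \leftrightarrow f) \leftrightarrow c))) \land \lnot b) \to ((d \land \lnot d) \to ((a \leftrightarrow f) \leftrightarrow c))): α-rule — add T ((b \lor ((d \land \lnot d) \to ((a \leftrightarrow f) \leftrightarrow c))) \land \lnot b), F ((d \land \lnot d) \to ((a \leftrightarrow f) \leftrightarrow c)).
T ((b \lor ((d \land \lnot d) \to ((a \leftrightarrow f) \leftrightarrow c))) \land \lnot b): α-rule — add T (b \lor ((d \land \lnot d) \to ((a \leftrightarrow f) \leftrightarrow c))), T \lnot b.
F ((d \land \lnot d) \to ((a \leftrightarrow f) \leftrightarrow c)): α-rule — add T (d \land \lnot d), F ((a \leftrightarrow f) \leftrightarrow c).
T (d \land \lnot d): α-rule — add T d, T \lnot d.
× closes — contains both d and \lnot d.
All 1 branch closes.
Every branch closed, so the negation is unsatisfiable and the formula is valid.

Valid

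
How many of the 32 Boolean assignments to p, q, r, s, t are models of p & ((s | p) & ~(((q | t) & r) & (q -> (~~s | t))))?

11

Initial set: {(p & ((s | p) & ~(((q | t) & r) & (q -> (~~s | t)))))}.
(p & ((s | p) & ~(((q | t) & r) & (q -> (~~s | t))))): α-rule — add p, ((s | p) & ~(((q | t) & r) & (q -> (~~s | t)))).
((s | p) & ~(((q | t) & r) & (q -> (~~s | t)))): α-rule — add (s | p), ~(((q | t) & r) & (q -> (~~s | t))).
(s | p): β-rule — branch into s  //  p.
  branch 1 (add s):
    ~(((q | t) & r) & (q -> (~~s | t))): β-rule — branch into ~((q | t) & r)  //  ~(q -> (~~s | t)).
      branch 1.1 (add ~((q | t) & r)):
        ~((q | t) & r): β-rule — branch into ~(q | t)  //  ~r.
          branch 1.1.1 (add ~(q | t)):
            ~(q | t): α-rule — add ~q, ~t.
            ○ open, literals {p=1, q=0, s=1, t=0}.
          branch 1.1.2 (add ~r):
            ○ open, literals {p=1, r=0, s=1}.
      branch 1.2 (add ~(q -> (~~s | t))):
        ~(q -> (~~s | t)): α-rule — add q, ~(~~s | t).
        ~(~~s | t): α-rule — add ~~~s, ~t.
        ~~~s: drop double negation, giving ~s.
        × closes — contains both s and ~s.
  branch 2 (add p):
    ~(((q | t) & r) & (q -> (~~s | t))): β-rule — branch into ~((q | t) & r)  //  ~(q -> (~~s | t)).
      branch 2.1 (add ~((q | t) & r)):
        ~((q | t) & r): β-rule — branch into ~(q | t)  //  ~r.
          branch 2.1.1 (add ~(q | t)):
            ~(q | t): α-rule — add ~q, ~t.
            ○ open, literals {p=1, q=0, t=0}.
          branch 2.1.2 (add ~r):
            ○ open, literals {p=1, r=0}.
      branch 2.2 (add ~(q -> (~~s | t))):
        ~(q -> (~~s | t)): α-rule — add q, ~(~~s | t).
        ~(~~s | t): α-rule — add ~~~s, ~t.
        ~~~s: drop double negation, giving ~s.
        ○ open, literals {p=1, q=1, s=0, t=0}.
1 branch closed, 5 open.
Each open branch fixes some atoms; the unmentioned ones are free. Counting distinct full assignments: branch {p=1, q=0, s=1, t=0} (r) contributes 2 new; branch {p=1, r=0, s=1} (q, t) contributes 3 new; branch {p=1, q=0, t=0} (r, s) contributes 2 new; branch {p=1, r=0} (q, s, t) contributes 3 new; branch {p=1, q=1, s=0, t=0} (r) contributes 1 new. Total: 11.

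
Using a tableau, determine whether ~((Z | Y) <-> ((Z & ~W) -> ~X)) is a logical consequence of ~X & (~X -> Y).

No

Initial set: {(~X & (~X -> Y)); ~~((Z | Y) <-> ((Z & ~W) -> ~X))}.
(~X & (~X -> Y)): α-rule — add ~X, (~X -> Y).
~~((Z | Y) <-> ((Z & ~W) -> ~X)): β-rule — branch into (Z | Y), ((Z & ~W) -> ~X)  //  ~(Z | Y), ~((Z & ~W) -> ~X).
  branch 1 (add (Z | Y), ((Z & ~W) -> ~X)):
    (~X -> Y): β-rule — branch into ~~X  //  Y.
      branch 1.1 (add ~~X):
        × closes — contains both X and ~X.
      branch 1.2 (add Y):
        (Z | Y): β-rule — branch into Z  //  Y.
          branch 1.2.1 (add Z):
            ((Z & ~W) -> ~X): β-rule — branch into ~(Z & ~W)  //  ~X.
              branch 1.2.1.1 (add ~(Z & ~W)):
                ~(Z & ~W): β-rule — branch into ~Z  //  ~~W.
                  branch 1.2.1.1.1 (add ~Z):
                    × closes — contains both Z and ~Z.
                  branch 1.2.1.1.2 (add ~~W):
                    ○ open, literals {W=1, X=0, Y=1, Z=1}.
              branch 1.2.1.2 (add ~X):
                ○ open, literals {X=0, Y=1, Z=1}.
          branch 1.2.2 (add Y):
            ((Z & ~W) -> ~X): β-rule — branch into ~(Z & ~W)  //  ~X.
              branch 1.2.2.1 (add ~(Z & ~W)):
                ~(Z & ~W): β-rule — branch into ~Z  //  ~~W.
                  branch 1.2.2.1.1 (add ~Z):
                    ○ open, literals {X=0, Y=1, Z=0}.
                  branch 1.2.2.1.2 (add ~~W):
                    ○ open, literals {W=1, X=0, Y=1}.
              branch 1.2.2.2 (add ~X):
                ○ open, literals {X=0, Y=1}.
  branch 2 (add ~(Z | Y), ~((Z & ~W) -> ~X)):
    ~(Z | Y): α-rule — add ~Z, ~Y.
    ~((Z & ~W) -> ~X): α-rule — add (Z & ~W), ~~X.
    × closes — contains both X and ~X.
3 branches closed, 5 open.
An open branch gives a countermodel: W=1, X=0, Y=1, Z=1 (unmentioned atoms arbitrary); the premises hold there but the conclusion fails.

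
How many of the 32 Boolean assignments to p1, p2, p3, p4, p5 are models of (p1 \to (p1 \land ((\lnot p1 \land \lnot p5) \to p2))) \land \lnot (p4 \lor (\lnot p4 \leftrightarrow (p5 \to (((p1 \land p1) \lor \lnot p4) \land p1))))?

Initial set: {((p1 \to (p1 \land ((\lnot p1 \land \lnot p5) \to p2))) \land \lnot (p4 \lor (\lnot p4 \leftrightarrow (p5 \to (((p1 \land p1) \lor \lnot p4) \land p1)))))}.
((p1 \to (p1 \land ((\lnot p1 \land \lnot p5) \to p2))) \land \lnot (p4 \lor (\lnot p4 \leftrightarrow (p5 \to (((p1 \land p1) \lor \lnot p4) \land p1))))): α-rule — add (p1 \to (p1 \land ((\lnot p1 \land \lnot p5) \to p2))), \lnot (p4 \lor (\lnot p4 \leftrightarrow (p5 \to (((p1 \land p1) \lor \lnot p4) \land p1)))).
\lnot (p4 \lor (\lnot p4 \leftrightarrow (p5 \to (((p1 \land p1) \lor \lnot p4) \land p1)))): α-rule — add \lnot p4, \lnot (\lnot p4 \leftrightarrow (p5 \to (((p1 \land p1) \lor \lnot p4) \land p1))).
(p1 \to (p1 \land ((\lnot p1 \land \lnot p5) \to p2))): β-rule — branch into \lnot p1  //  (p1 \land ((\lnot p1 \land \lnot p5) \to p2)).
  branch 1 (add \lnot p1):
    \lnot (\lnot p4 \leftrightarrow (p5 \to (((p1 \land p1) \lor \lnot p4) \land p1))): β-rule — branch into \lnot p4, \lnot (p5 \to (((p1 \land p1) \lor \lnot p4) \land p1))  //  \lnot \lnot p4, (p5 \to (((p1 \land p1) \lor \lnot p4) \land p1)).
      branch 1.1 (add \lnot p4, \lnot (p5 \to (((p1 \land p1) \lor \lnot p4) \land p1))):
        \lnot (p5 \to (((p1 \land p1) \lor \lnot p4) \land p1)): α-rule — add p5, \lnot (((p1 \land p1) \lor \lnot p4) \land p1).
        \lnot (((p1 \land p1) \lor \lnot p4) \land p1): β-rule — branch into \lnot ((p1 \land p1) \lor \lnot p4)  //  \lnot p1.
          branch 1.1.1 (add \lnot ((p1 \land p1) \lor \lnot p4)):
            \lnot ((p1 \land p1) \lor \lnot p4): α-rule — add \lnot (p1 \land p1), \lnot \lnot p4.
            × closes — contains both p4 and \lnot p4.
          branch 1.1.2 (add \lnot p1):
            ○ open, literals {p1=F, p4=F, p5=T}.
      branch 1.2 (add \lnot \lnot p4, (p5 \to (((p1 \land p1) \lor \lnot p4) \land p1))):
        × closes — contains both p4 and \lnot p4.
  branch 2 (add (p1 \land ((\lnot p1 \land \lnot p5) \to p2))):
    (p1 \land ((\lnot p1 \land \lnot p5) \to p2)): α-rule — add p1, ((\lnot p1 \land \lnot p5) \to p2).
    \lnot (\lnot p4 \leftrightarrow (p5 \to (((p1 \land p1) \lor \lnot p4) \land p1))): β-rule — branch into \lnot p4, \lnot (p5 \to (((p1 \land p1) \lor \lnot p4) \land p1))  //  \lnot \lnot p4, (p5 \to (((p1 \land p1) \lor \lnot p4) \land p1)).
      branch 2.1 (add \lnot p4, \lnot (p5 \to (((p1 \land p1) \lor \lnot p4) \land p1))):
        \lnot (p5 \to (((p1 \land p1) \lor \lnot p4) \land p1)): α-rule — add p5, \lnot (((p1 \land p1) \lor \lnot p4) \land p1).
        ((\lnot p1 \land \lnot p5) \to p2): β-rule — branch into \lnot (\lnot p1 \land \lnot p5)  //  p2.
          branch 2.1.1 (add \lnot (\lnot p1 \land \lnot p5)):
            \lnot (((p1 \land p1) \lor \lnot p4) \land p1): β-rule — branch into \lnot ((p1 \land p1) \lor \lnot p4)  //  \lnot p1.
              branch 2.1.1.1 (add \lnot ((p1 \land p1) \lor \lnot p4)):
                \lnot ((p1 \land p1) \lor \lnot p4): α-rule — add \lnot (p1 \land p1), \lnot \lnot p4.
                × closes — contains both p4 and \lnot p4.
              branch 2.1.1.2 (add \lnot p1):
                × closes — contains both p1 and \lnot p1.
          branch 2.1.2 (add p2):
            \lnot (((p1 \land p1) \lor \lnot p4) \land p1): β-rule — branch into \lnot ((p1 \land p1) \lor \lnot p4)  //  \lnot p1.
              branch 2.1.2.1 (add \lnot ((p1 \land p1) \lor \lnot p4)):
                \lnot ((p1 \land p1) \lor \lnot p4): α-rule — add \lnot (p1 \land p1), \lnot \lnot p4.
                × closes — contains both p4 and \lnot p4.
              branch 2.1.2.2 (add \lnot p1):
                × closes — contains both p1 and \lnot p1.
      branch 2.2 (add \lnot \lnot p4, (p5 \to (((p1 \land p1) \lor \lnot p4) \land p1))):
        × closes — contains both p4 and \lnot p4.
7 branches closed, 1 open.
Each open branch fixes some atoms; the unmentioned ones are free. Counting distinct full assignments: branch {p1=F, p4=F, p5=T} (p2, p3) contributes 4 new. Total: 4.

4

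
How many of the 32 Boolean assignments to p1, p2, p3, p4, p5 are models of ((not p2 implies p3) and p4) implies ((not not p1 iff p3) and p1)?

24

Initial set: {(((not p2 implies p3) and p4) implies ((not not p1 iff p3) and p1))}.
(((not p2 implies p3) and p4) implies ((not not p1 iff p3) and p1)): β-rule — branch into not ((not p2 implies p3) and p4)  //  ((not not p1 iff p3) and p1).
  branch 1 (add not ((not p2 implies p3) and p4)):
    not ((not p2 implies p3) and p4): β-rule — branch into not (not p2 implies p3)  //  not p4.
      branch 1.1 (add not (not p2 implies p3)):
        not (not p2 implies p3): α-rule — add not p2, not p3.
        ○ open, literals {p2=F, p3=F}.
      branch 1.2 (add not p4):
        ○ open, literals {p4=F}.
  branch 2 (add ((not not p1 iff p3) and p1)):
    ((not not p1 iff p3) and p1): α-rule — add (not not p1 iff p3), p1.
    (not not p1 iff p3): β-rule — branch into not not p1, p3  //  not not not p1, not p3.
      branch 2.1 (add not not p1, p3):
        not not p1: drop double negation, giving p1.
        ○ open, literals {p1=T, p3=T}.
      branch 2.2 (add not not not p1, not p3):
        not not not p1: drop double negation, giving not p1.
        × closes — contains both p1 and not p1.
1 branch closed, 3 open.
Each open branch fixes some atoms; the unmentioned ones are free. Counting distinct full assignments: branch {p2=F, p3=F} (p1, p4, p5) contributes 8 new; branch {p4=F} (p1, p2, p3, p5) contributes 12 new; branch {p1=T, p3=T} (p2, p4, p5) contributes 4 new. Total: 24.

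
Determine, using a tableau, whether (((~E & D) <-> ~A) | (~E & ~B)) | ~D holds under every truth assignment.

Not valid

Assume the negation and expand:
Initial set: {~((((~E & D) <-> ~A) | (~E & ~B)) | ~D)}.
~((((~E & D) <-> ~A) | (~E & ~B)) | ~D): α-rule — add ~(((~E & D) <-> ~A) | (~E & ~B)), ~~D.
~(((~E & D) <-> ~A) | (~E & ~B)): α-rule — add ~((~E & D) <-> ~A), ~(~E & ~B).
~((~E & D) <-> ~A): β-rule — branch into (~E & D), ~~A  //  ~(~E & D), ~A.
  branch 1 (add (~E & D), ~~A):
    (~E & D): α-rule — add ~E, D.
    ~(~E & ~B): β-rule — branch into ~~E  //  ~~B.
      branch 1.1 (add ~~E):
        × closes — contains both E and ~E.
      branch 1.2 (add ~~B):
        ○ open, literals {A=1, B=1, D=1, E=0}.
  branch 2 (add ~(~E & D), ~A):
    ~(~E & ~B): β-rule — branch into ~~E  //  ~~B.
      branch 2.1 (add ~~E):
        ~(~E & D): β-rule — branch into ~~E  //  ~D.
          branch 2.1.1 (add ~~E):
            ○ open, literals {A=0, D=1, E=1}.
          branch 2.1.2 (add ~D):
            × closes — contains both D and ~D.
      branch 2.2 (add ~~B):
        ~(~E & D): β-rule — branch into ~~E  //  ~D.
          branch 2.2.1 (add ~~E):
            ○ open, literals {A=0, B=1, D=1, E=1}.
          branch 2.2.2 (add ~D):
            × closes — contains both D and ~D.
3 branches closed, 3 open.
An open branch gives a countermodel: A=1, B=1, D=1, E=0 (unmentioned atoms arbitrary); under it the original formula is false.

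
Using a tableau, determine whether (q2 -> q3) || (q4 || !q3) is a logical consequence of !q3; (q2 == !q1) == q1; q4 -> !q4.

Initial set: {!q3; ((q2 == !q1) == q1); (q4 -> !q4); !((q2 -> q3) || (q4 || !q3))}.
!((q2 -> q3) || (q4 || !q3)): α-rule — add !(q2 -> q3), !(q4 || !q3).
!(q2 -> q3): α-rule — add q2, !q3.
!(q4 || !q3): α-rule — add !q4, !!q3.
× closes — contains both q3 and !q3.
All 1 branch closes.
Every branch closed, so the premises entail the conclusion.

Yes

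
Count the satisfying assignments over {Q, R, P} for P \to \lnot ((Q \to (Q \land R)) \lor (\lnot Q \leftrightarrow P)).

5

Initial set: {T (P \to \lnot ((Q \to (Q \land R)) \lor (\lnot Q \leftrightarrow P)))}.
T (P \to \lnot ((Q \to (Q \land R)) \lor (\lnot Q \leftrightarrow P))): β-rule — branch into F P  //  T \lnot ((Q \to (Q \land R)) \lor (\lnot Q \leftrightarrow P)).
  branch 1 (add F P):
    ○ open, literals {P=F}.
  branch 2 (add T \lnot ((Q \to (Q \land R)) \lor (\lnot Q \leftrightarrow P))):
    T \lnot ((Q \to (Q \land R)) \lor (\lnot Q \leftrightarrow P)): α-rule — add F (Q \to (Q \land R)), F (\lnot Q \leftrightarrow P).
    F (Q \to (Q \land R)): α-rule — add T Q, F (Q \land R).
    F (\lnot Q \leftrightarrow P): β-rule — branch into T \lnot Q, F P  //  F \lnot Q, T P.
      branch 2.1 (add T \lnot Q, F P):
        × closes — contains both Q and \lnot Q.
      branch 2.2 (add F \lnot Q, T P):
        F (Q \land R): β-rule — branch into F Q  //  F R.
          branch 2.2.1 (add F Q):
            × closes — contains both Q and \lnot Q.
          branch 2.2.2 (add F R):
            ○ open, literals {P=T, Q=T, R=F}.
2 branches closed, 2 open.
Each open branch fixes some atoms; the unmentioned ones are free. Counting distinct full assignments: branch {P=F} (Q, R) contributes 4 new; branch {P=T, Q=T, R=F} (none free) contributes 1 new. Total: 5.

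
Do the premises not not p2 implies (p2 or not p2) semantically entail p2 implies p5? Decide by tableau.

Initial set: {(not not p2 implies (p2 or not p2)); not (p2 implies p5)}.
not (p2 implies p5): α-rule — add p2, not p5.
(not not p2 implies (p2 or not p2)): β-rule — branch into not not not p2  //  (p2 or not p2).
  branch 1 (add not not not p2):
    not not not p2: drop double negation, giving not p2.
    × closes — contains both p2 and not p2.
  branch 2 (add (p2 or not p2)):
    (p2 or not p2): β-rule — branch into p2  //  not p2.
      branch 2.1 (add p2):
        ○ open, literals {p2=T, p5=F}.
      branch 2.2 (add not p2):
        × closes — contains both p2 and not p2.
2 branches closed, 1 open.
An open branch gives a countermodel: p2=T, p5=F (unmentioned atoms arbitrary); the premises hold there but the conclusion fails.

No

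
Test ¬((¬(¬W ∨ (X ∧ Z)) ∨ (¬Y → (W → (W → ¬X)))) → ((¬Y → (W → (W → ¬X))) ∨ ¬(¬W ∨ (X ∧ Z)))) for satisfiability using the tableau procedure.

Unsatisfiable

Initial set: {¬((¬(¬W ∨ (X ∧ Z)) ∨ (¬Y → (W → (W → ¬X)))) → ((¬Y → (W → (W → ¬X))) ∨ ¬(¬W ∨ (X ∧ Z))))}.
¬((¬(¬W ∨ (X ∧ Z)) ∨ (¬Y → (W → (W → ¬X)))) → ((¬Y → (W → (W → ¬X))) ∨ ¬(¬W ∨ (X ∧ Z)))): α-rule — add (¬(¬W ∨ (X ∧ Z)) ∨ (¬Y → (W → (W → ¬X)))), ¬((¬Y → (W → (W → ¬X))) ∨ ¬(¬W ∨ (X ∧ Z))).
¬((¬Y → (W → (W → ¬X))) ∨ ¬(¬W ∨ (X ∧ Z))): α-rule — add ¬(¬Y → (W → (W → ¬X))), ¬¬(¬W ∨ (X ∧ Z)).
¬(¬Y → (W → (W → ¬X))): α-rule — add ¬Y, ¬(W → (W → ¬X)).
¬(W → (W → ¬X)): α-rule — add W, ¬(W → ¬X).
¬(W → ¬X): α-rule — add W, ¬¬X.
(¬(¬W ∨ (X ∧ Z)) ∨ (¬Y → (W → (W → ¬X)))): β-rule — branch into ¬(¬W ∨ (X ∧ Z))  //  (¬Y → (W → (W → ¬X))).
  branch 1 (add ¬(¬W ∨ (X ∧ Z))):
    ¬(¬W ∨ (X ∧ Z)): α-rule — add ¬¬W, ¬(X ∧ Z).
    ¬¬(¬W ∨ (X ∧ Z)): β-rule — branch into ¬W  //  (X ∧ Z).
      branch 1.1 (add ¬W):
        × closes — contains both W and ¬W.
      branch 1.2 (add (X ∧ Z)):
        (X ∧ Z): α-rule — add X, Z.
        ¬(X ∧ Z): β-rule — branch into ¬X  //  ¬Z.
          branch 1.2.1 (add ¬X):
            × closes — contains both X and ¬X.
          branch 1.2.2 (add ¬Z):
            × closes — contains both Z and ¬Z.
  branch 2 (add (¬Y → (W → (W → ¬X)))):
    ¬¬(¬W ∨ (X ∧ Z)): β-rule — branch into ¬W  //  (X ∧ Z).
      branch 2.1 (add ¬W):
        × closes — contains both W and ¬W.
      branch 2.2 (add (X ∧ Z)):
        (X ∧ Z): α-rule — add X, Z.
        (¬Y → (W → (W → ¬X))): β-rule — branch into ¬¬Y  //  (W → (W → ¬X)).
          branch 2.2.1 (add ¬¬Y):
            × closes — contains both Y and ¬Y.
          branch 2.2.2 (add (W → (W → ¬X))):
            (W → (W → ¬X)): β-rule — branch into ¬W  //  (W → ¬X).
              branch 2.2.2.1 (add ¬W):
                × closes — contains both W and ¬W.
              branch 2.2.2.2 (add (W → ¬X)):
                (W → ¬X): β-rule — branch into ¬W  //  ¬X.
                  branch 2.2.2.2.1 (add ¬W):
                    × closes — contains both W and ¬W.
                  branch 2.2.2.2.2 (add ¬X):
                    × closes — contains both X and ¬X.
All 8 branches close.
Every branch closed; the formula is unsatisfiable.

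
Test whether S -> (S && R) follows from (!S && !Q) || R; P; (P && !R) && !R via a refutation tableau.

Initial set: {((!S && !Q) || R); P; ((P && !R) && !R); !(S -> (S && R))}.
((P && !R) && !R): α-rule — add (P && !R), !R.
!(S -> (S && R)): α-rule — add S, !(S && R).
(P && !R): α-rule — add P, !R.
((!S && !Q) || R): β-rule — branch into (!S && !Q)  //  R.
  branch 1 (add (!S && !Q)):
    (!S && !Q): α-rule — add !S, !Q.
    × closes — contains both S and !S.
  branch 2 (add R):
    × closes — contains both R and !R.
All 2 branches close.
Every branch closed, so the premises entail the conclusion.

Yes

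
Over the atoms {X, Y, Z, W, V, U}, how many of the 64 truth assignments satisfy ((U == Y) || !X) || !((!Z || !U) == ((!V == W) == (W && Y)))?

56

Initial set: {T (((U == Y) || !X) || !((!Z || !U) == ((!V == W) == (W && Y))))}.
T (((U == Y) || !X) || !((!Z || !U) == ((!V == W) == (W && Y)))): β-rule — branch into T ((U == Y) || !X)  //  T !((!Z || !U) == ((!V == W) == (W && Y))).
  branch 1 (add T ((U == Y) || !X)):
    T ((U == Y) || !X): β-rule — branch into T (U == Y)  //  T !X.
      branch 1.1 (add T (U == Y)):
        T (U == Y): β-rule — branch into T U, T Y  //  F U, F Y.
          branch 1.1.1 (add T U, T Y):
            ○ open, literals {U=T, Y=T}.
          branch 1.1.2 (add F U, F Y):
            ○ open, literals {U=F, Y=F}.
      branch 1.2 (add T !X):
        ○ open, literals {X=F}.
  branch 2 (add T !((!Z || !U) == ((!V == W) == (W && Y)))):
    T !((!Z || !U) == ((!V == W) == (W && Y))): β-rule — branch into T (!Z || !U), F ((!V == W) == (W && Y))  //  F (!Z || !U), T ((!V == W) == (W && Y)).
      branch 2.1 (add T (!Z || !U), F ((!V == W) == (W && Y))):
        T (!Z || !U): β-rule — branch into T !Z  //  T !U.
          branch 2.1.1 (add T !Z):
            F ((!V == W) == (W && Y)): β-rule — branch into T (!V == W), F (W && Y)  //  F (!V == W), T (W && Y).
              branch 2.1.1.1 (add T (!V == W), F (W && Y)):
                T (!V == W): β-rule — branch into T !V, T W  //  F !V, F W.
                  branch 2.1.1.1.1 (add T !V, T W):
                    F (W && Y): β-rule — branch into F W  //  F Y.
                      branch 2.1.1.1.1.1 (add F W):
                        × closes — contains both W and !W.
                      branch 2.1.1.1.1.2 (add F Y):
                        ○ open, literals {V=F, W=T, Y=F, Z=F}.
                  branch 2.1.1.1.2 (add F !V, F W):
                    F (W && Y): β-rule — branch into F W  //  F Y.
                      branch 2.1.1.1.2.1 (add F W):
                        ○ open, literals {V=T, W=F, Z=F}.
                      branch 2.1.1.1.2.2 (add F Y):
                        ○ open, literals {V=T, W=F, Y=F, Z=F}.
              branch 2.1.1.2 (add F (!V == W), T (W && Y)):
                T (W && Y): α-rule — add T W, T Y.
                F (!V == W): β-rule — branch into T !V, F W  //  F !V, T W.
                  branch 2.1.1.2.1 (add T !V, F W):
                    × closes — contains both W and !W.
                  branch 2.1.1.2.2 (add F !V, T W):
                    ○ open, literals {V=T, W=T, Y=T, Z=F}.
          branch 2.1.2 (add T !U):
            F ((!V == W) == (W && Y)): β-rule — branch into T (!V == W), F (W && Y)  //  F (!V == W), T (W && Y).
              branch 2.1.2.1 (add T (!V == W), F (W && Y)):
                T (!V == W): β-rule — branch into T !V, T W  //  F !V, F W.
                  branch 2.1.2.1.1 (add T !V, T W):
                    F (W && Y): β-rule — branch into F W  //  F Y.
                      branch 2.1.2.1.1.1 (add F W):
                        × closes — contains both W and !W.
                      branch 2.1.2.1.1.2 (add F Y):
                        ○ open, literals {U=F, V=F, W=T, Y=F}.
                  branch 2.1.2.1.2 (add F !V, F W):
                    F (W && Y): β-rule — branch into F W  //  F Y.
                      branch 2.1.2.1.2.1 (add F W):
                        ○ open, literals {U=F, V=T, W=F}.
                      branch 2.1.2.1.2.2 (add F Y):
                        ○ open, literals {U=F, V=T, W=F, Y=F}.
              branch 2.1.2.2 (add F (!V == W), T (W && Y)):
                T (W && Y): α-rule — add T W, T Y.
                F (!V == W): β-rule — branch into T !V, F W  //  F !V, T W.
                  branch 2.1.2.2.1 (add T !V, F W):
                    × closes — contains both W and !W.
                  branch 2.1.2.2.2 (add F !V, T W):
                    ○ open, literals {U=F, V=T, W=T, Y=T}.
      branch 2.2 (add F (!Z || !U), T ((!V == W) == (W && Y))):
        F (!Z || !U): α-rule — add F !Z, F !U.
        T ((!V == W) == (W && Y)): β-rule — branch into T (!V == W), T (W && Y)  //  F (!V == W), F (W && Y).
          branch 2.2.1 (add T (!V == W), T (W && Y)):
            T (W && Y): α-rule — add T W, T Y.
            T (!V == W): β-rule — branch into T !V, T W  //  F !V, F W.
              branch 2.2.1.1 (add T !V, T W):
                ○ open, literals {U=T, V=F, W=T, Y=T, Z=T}.
              branch 2.2.1.2 (add F !V, F W):
                × closes — contains both W and !W.
          branch 2.2.2 (add F (!V == W), F (W && Y)):
            F (!V == W): β-rule — branch into T !V, F W  //  F !V, T W.
              branch 2.2.2.1 (add T !V, F W):
                F (W && Y): β-rule — branch into F W  //  F Y.
                  branch 2.2.2.1.1 (add F W):
                    ○ open, literals {U=T, V=F, W=F, Z=T}.
                  branch 2.2.2.1.2 (add F Y):
                    ○ open, literals {U=T, V=F, W=F, Y=F, Z=T}.
              branch 2.2.2.2 (add F !V, T W):
                F (W && Y): β-rule — branch into F W  //  F Y.
                  branch 2.2.2.2.1 (add F W):
                    × closes — contains both W and !W.
                  branch 2.2.2.2.2 (add F Y):
                    ○ open, literals {U=T, V=T, W=T, Y=F, Z=T}.
6 branches closed, 15 open.
Each open branch fixes some atoms; the unmentioned ones are free. Counting distinct full assignments: branch {U=T, Y=T} (X, Z, W, V) contributes 16 new; branch {U=F, Y=F} (X, Z, W, V) contributes 16 new; branch {X=F} (Y, Z, W, V, U) contributes 16 new; branch {V=F, W=T, Y=F, Z=F} (X, U) contributes 1 new; branch {V=T, W=F, Z=F} (X, Y, U) contributes 2 new; branch {V=T, W=F, Y=F, Z=F} (X, U) contributes 0 new; branch {V=T, W=T, Y=T, Z=F} (X, U) contributes 1 new; branch {U=F, V=F, W=T, Y=F} (X, Z) contributes 0 new; branch {U=F, V=T, W=F} (X, Y, Z) contributes 1 new; branch {U=F, V=T, W=F, Y=F} (X, Z) contributes 0 new; branch {U=F, V=T, W=T, Y=T} (X, Z) contributes 1 new; branch {U=T, V=F, W=T, Y=T, Z=T} (X) contributes 0 new; branch {U=T, V=F, W=F, Z=T} (X, Y) contributes 1 new; branch {U=T, V=F, W=F, Y=F, Z=T} (X) contributes 0 new; branch {U=T, V=T, W=T, Y=F, Z=T} (X) contributes 1 new. Total: 56.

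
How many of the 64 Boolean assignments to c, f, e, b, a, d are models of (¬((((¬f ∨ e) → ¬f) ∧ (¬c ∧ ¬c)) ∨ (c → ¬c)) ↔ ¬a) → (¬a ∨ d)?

56

Initial set: {((¬((((¬f ∨ e) → ¬f) ∧ (¬c ∧ ¬c)) ∨ (c → ¬c)) ↔ ¬a) → (¬a ∨ d))}.
((¬((((¬f ∨ e) → ¬f) ∧ (¬c ∧ ¬c)) ∨ (c → ¬c)) ↔ ¬a) → (¬a ∨ d)): β-rule — branch into ¬(¬((((¬f ∨ e) → ¬f) ∧ (¬c ∧ ¬c)) ∨ (c → ¬c)) ↔ ¬a)  //  (¬a ∨ d).
  branch 1 (add ¬(¬((((¬f ∨ e) → ¬f) ∧ (¬c ∧ ¬c)) ∨ (c → ¬c)) ↔ ¬a)):
    ¬(¬((((¬f ∨ e) → ¬f) ∧ (¬c ∧ ¬c)) ∨ (c → ¬c)) ↔ ¬a): β-rule — branch into ¬((((¬f ∨ e) → ¬f) ∧ (¬c ∧ ¬c)) ∨ (c → ¬c)), ¬¬a  //  ¬¬((((¬f ∨ e) → ¬f) ∧ (¬c ∧ ¬c)) ∨ (c → ¬c)), ¬a.
      branch 1.1 (add ¬((((¬f ∨ e) → ¬f) ∧ (¬c ∧ ¬c)) ∨ (c → ¬c)), ¬¬a):
        ¬((((¬f ∨ e) → ¬f) ∧ (¬c ∧ ¬c)) ∨ (c → ¬c)): α-rule — add ¬(((¬f ∨ e) → ¬f) ∧ (¬c ∧ ¬c)), ¬(c → ¬c).
        ¬(c → ¬c): α-rule — add c, ¬¬c.
        ¬(((¬f ∨ e) → ¬f) ∧ (¬c ∧ ¬c)): β-rule — branch into ¬((¬f ∨ e) → ¬f)  //  ¬(¬c ∧ ¬c).
          branch 1.1.1 (add ¬((¬f ∨ e) → ¬f)):
            ¬((¬f ∨ e) → ¬f): α-rule — add (¬f ∨ e), ¬¬f.
            (¬f ∨ e): β-rule — branch into ¬f  //  e.
              branch 1.1.1.1 (add ¬f):
                × closes — contains both f and ¬f.
              branch 1.1.1.2 (add e):
                ○ open, literals {a=T, c=T, e=T, f=T}.
          branch 1.1.2 (add ¬(¬c ∧ ¬c)):
            ¬(¬c ∧ ¬c): β-rule — branch into ¬¬c  //  ¬¬c.
              branch 1.1.2.1 (add ¬¬c):
                ○ open, literals {a=T, c=T}.
              branch 1.1.2.2 (add ¬¬c):
                ○ open, literals {a=T, c=T}.
      branch 1.2 (add ¬¬((((¬f ∨ e) → ¬f) ∧ (¬c ∧ ¬c)) ∨ (c → ¬c)), ¬a):
        ¬¬((((¬f ∨ e) → ¬f) ∧ (¬c ∧ ¬c)) ∨ (c → ¬c)): β-rule — branch into (((¬f ∨ e) → ¬f) ∧ (¬c ∧ ¬c))  //  (c → ¬c).
          branch 1.2.1 (add (((¬f ∨ e) → ¬f) ∧ (¬c ∧ ¬c))):
            (((¬f ∨ e) → ¬f) ∧ (¬c ∧ ¬c)): α-rule — add ((¬f ∨ e) → ¬f), (¬c ∧ ¬c).
            (¬c ∧ ¬c): α-rule — add ¬c, ¬c.
            ((¬f ∨ e) → ¬f): β-rule — branch into ¬(¬f ∨ e)  //  ¬f.
              branch 1.2.1.1 (add ¬(¬f ∨ e)):
                ¬(¬f ∨ e): α-rule — add ¬¬f, ¬e.
                ○ open, literals {a=F, c=F, e=F, f=T}.
              branch 1.2.1.2 (add ¬f):
                ○ open, literals {a=F, c=F, f=F}.
          branch 1.2.2 (add (c → ¬c)):
            (c → ¬c): β-rule — branch into ¬c  //  ¬c.
              branch 1.2.2.1 (add ¬c):
                ○ open, literals {a=F, c=F}.
              branch 1.2.2.2 (add ¬c):
                ○ open, literals {a=F, c=F}.
  branch 2 (add (¬a ∨ d)):
    (¬a ∨ d): β-rule — branch into ¬a  //  d.
      branch 2.1 (add ¬a):
        ○ open, literals {a=F}.
      branch 2.2 (add d):
        ○ open, literals {d=T}.
1 branch closed, 9 open.
Each open branch fixes some atoms; the unmentioned ones are free. Counting distinct full assignments: branch {a=T, c=T, e=T, f=T} (b, d) contributes 4 new; branch {a=T, c=T} (f, e, b, d) contributes 12 new; branch {a=T, c=T} (f, e, b, d) contributes 0 new; branch {a=F, c=F, e=F, f=T} (b, d) contributes 4 new; branch {a=F, c=F, f=F} (e, b, d) contributes 8 new; branch {a=F, c=F} (f, e, b, d) contributes 4 new; branch {a=F, c=F} (f, e, b, d) contributes 0 new; branch {a=F} (c, f, e, b, d) contributes 16 new; branch {d=T} (c, f, e, b, a) contributes 8 new. Total: 56.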